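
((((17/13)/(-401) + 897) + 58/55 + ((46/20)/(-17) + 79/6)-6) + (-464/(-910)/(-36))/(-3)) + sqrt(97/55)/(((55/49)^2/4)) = 909.30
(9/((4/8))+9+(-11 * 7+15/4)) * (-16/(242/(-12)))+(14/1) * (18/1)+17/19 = 497045/2299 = 216.20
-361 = -361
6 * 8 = 48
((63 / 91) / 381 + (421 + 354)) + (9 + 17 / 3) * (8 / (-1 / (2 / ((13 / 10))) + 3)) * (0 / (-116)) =1279528 / 1651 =775.00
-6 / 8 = -3 / 4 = -0.75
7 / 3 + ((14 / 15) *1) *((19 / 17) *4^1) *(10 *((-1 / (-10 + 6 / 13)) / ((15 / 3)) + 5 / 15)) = 405923 / 23715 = 17.12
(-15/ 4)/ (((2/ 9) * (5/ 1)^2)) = -27/ 40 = -0.68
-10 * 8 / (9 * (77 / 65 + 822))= -5200 / 481563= -0.01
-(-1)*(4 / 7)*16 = 64 / 7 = 9.14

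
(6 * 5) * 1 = 30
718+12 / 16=2875 / 4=718.75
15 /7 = 2.14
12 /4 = 3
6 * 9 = 54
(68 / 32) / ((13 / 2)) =17 / 52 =0.33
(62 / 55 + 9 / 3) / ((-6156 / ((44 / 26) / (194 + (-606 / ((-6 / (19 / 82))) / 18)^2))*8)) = -381587 / 526512986675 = -0.00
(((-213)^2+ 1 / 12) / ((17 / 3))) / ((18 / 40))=2722145 / 153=17791.80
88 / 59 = 1.49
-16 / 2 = -8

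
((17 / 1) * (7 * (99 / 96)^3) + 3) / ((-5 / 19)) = -83121333 / 163840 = -507.33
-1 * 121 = -121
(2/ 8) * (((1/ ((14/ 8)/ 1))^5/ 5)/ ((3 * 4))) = 64/ 252105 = 0.00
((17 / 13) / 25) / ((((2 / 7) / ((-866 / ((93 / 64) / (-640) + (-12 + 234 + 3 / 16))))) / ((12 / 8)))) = -30150656 / 28168855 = -1.07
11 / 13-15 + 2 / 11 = -13.97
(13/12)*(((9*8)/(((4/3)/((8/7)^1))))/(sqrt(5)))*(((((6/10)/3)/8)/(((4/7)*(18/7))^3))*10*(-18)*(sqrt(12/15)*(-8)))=218491/720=303.46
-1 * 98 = -98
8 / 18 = 4 / 9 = 0.44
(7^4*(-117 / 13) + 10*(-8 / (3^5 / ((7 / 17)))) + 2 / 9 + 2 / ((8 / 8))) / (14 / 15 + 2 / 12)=-892581590 / 45441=-19642.65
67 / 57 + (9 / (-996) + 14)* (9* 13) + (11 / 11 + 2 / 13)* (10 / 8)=201675781 / 123006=1639.56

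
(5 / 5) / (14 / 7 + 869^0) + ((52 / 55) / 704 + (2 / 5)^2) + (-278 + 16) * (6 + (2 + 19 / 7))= -2806.65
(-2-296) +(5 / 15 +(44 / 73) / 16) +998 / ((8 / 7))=575.62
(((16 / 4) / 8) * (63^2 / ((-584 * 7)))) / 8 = -567 / 9344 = -0.06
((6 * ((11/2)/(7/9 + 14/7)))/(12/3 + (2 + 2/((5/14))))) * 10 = 297/29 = 10.24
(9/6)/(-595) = -3/1190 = -0.00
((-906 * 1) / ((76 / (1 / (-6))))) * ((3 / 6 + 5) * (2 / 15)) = 1.46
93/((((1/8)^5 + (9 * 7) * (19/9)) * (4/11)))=253952/132065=1.92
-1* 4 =-4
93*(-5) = -465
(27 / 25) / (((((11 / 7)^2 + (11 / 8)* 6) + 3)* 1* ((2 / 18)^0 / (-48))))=-254016 / 67225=-3.78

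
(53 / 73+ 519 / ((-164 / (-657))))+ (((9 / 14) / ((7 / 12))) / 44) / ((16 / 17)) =107372118499 / 51623264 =2079.92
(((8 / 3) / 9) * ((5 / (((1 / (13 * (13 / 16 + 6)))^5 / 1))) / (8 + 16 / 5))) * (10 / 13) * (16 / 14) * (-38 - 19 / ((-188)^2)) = -24074976813.10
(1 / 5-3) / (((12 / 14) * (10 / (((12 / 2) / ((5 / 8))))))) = -3.14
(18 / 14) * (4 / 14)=18 / 49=0.37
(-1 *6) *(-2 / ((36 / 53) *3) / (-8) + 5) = -2213 / 72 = -30.74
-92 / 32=-23 / 8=-2.88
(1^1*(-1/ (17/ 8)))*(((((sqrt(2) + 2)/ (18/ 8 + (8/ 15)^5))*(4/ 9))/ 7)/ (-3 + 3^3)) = -900000/ 828888193-450000*sqrt(2)/ 828888193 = -0.00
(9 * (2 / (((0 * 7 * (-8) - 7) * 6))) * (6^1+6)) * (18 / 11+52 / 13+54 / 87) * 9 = -646704 / 2233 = -289.61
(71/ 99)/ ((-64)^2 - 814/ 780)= 9230/ 52702089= 0.00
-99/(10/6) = -297/5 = -59.40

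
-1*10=-10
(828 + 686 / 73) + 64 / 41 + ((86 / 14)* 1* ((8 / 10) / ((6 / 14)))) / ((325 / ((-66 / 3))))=12229809238 / 14590875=838.18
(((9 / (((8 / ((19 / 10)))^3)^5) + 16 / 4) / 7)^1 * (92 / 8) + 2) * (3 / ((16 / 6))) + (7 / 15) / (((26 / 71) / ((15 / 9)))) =5425148704430229183828839660031329 / 461056011852054528000000000000000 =11.77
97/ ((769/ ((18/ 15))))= 582/ 3845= 0.15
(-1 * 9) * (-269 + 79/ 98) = 236547/ 98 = 2413.74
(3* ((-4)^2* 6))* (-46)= -13248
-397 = -397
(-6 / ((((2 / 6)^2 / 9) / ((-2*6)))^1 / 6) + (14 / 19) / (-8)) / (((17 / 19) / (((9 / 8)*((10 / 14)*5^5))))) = 373976015625 / 3808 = 98207987.30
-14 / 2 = -7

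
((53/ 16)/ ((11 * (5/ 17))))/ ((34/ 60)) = 159/ 88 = 1.81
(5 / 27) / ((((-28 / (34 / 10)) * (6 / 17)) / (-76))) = 5491 / 1134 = 4.84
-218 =-218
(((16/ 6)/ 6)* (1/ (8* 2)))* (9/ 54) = 0.00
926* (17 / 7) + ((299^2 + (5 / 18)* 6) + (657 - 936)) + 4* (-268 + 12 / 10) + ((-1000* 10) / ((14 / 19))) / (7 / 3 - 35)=466758391 / 5145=90720.78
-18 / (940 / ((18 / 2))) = -81 / 470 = -0.17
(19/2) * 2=19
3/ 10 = 0.30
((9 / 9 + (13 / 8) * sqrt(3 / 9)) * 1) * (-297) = -297-1287 * sqrt(3) / 8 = -575.64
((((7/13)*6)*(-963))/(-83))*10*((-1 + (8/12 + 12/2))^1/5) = 458388/1079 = 424.83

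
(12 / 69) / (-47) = -4 / 1081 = -0.00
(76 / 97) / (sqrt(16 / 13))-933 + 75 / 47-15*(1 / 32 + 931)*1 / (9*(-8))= -8872871 / 12032 + 19*sqrt(13) / 97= -736.73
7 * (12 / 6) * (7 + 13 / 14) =111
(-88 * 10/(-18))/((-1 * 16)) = -55/18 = -3.06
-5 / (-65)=1 / 13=0.08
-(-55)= 55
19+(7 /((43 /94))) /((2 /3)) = 1804 /43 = 41.95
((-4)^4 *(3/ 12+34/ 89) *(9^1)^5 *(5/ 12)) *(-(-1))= 354294000/ 89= 3980831.46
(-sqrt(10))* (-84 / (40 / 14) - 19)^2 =-58564* sqrt(10) / 25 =-7407.83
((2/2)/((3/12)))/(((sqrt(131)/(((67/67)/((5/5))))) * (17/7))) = 28 * sqrt(131)/2227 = 0.14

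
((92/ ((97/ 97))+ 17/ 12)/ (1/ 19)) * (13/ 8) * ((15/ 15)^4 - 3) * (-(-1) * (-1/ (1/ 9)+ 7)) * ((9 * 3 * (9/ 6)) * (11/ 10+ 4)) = 381273399/ 160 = 2382958.74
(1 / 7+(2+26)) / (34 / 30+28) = 0.97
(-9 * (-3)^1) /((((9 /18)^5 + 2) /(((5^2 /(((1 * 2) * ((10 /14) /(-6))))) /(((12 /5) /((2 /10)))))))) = -1512 /13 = -116.31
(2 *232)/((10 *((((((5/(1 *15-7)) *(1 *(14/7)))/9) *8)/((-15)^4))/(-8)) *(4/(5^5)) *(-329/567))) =1070263125000/47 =22771555851.06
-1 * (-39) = 39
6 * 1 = 6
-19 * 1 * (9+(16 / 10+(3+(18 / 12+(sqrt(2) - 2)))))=-2489 / 10 - 19 * sqrt(2)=-275.77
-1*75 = -75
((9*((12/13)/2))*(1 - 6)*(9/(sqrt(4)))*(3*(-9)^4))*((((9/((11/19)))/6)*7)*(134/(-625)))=127863110277/17875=7153180.99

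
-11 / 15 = -0.73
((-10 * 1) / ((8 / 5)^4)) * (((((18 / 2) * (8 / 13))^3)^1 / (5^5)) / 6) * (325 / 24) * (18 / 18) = -2025 / 10816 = -0.19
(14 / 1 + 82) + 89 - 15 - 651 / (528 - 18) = 28683 / 170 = 168.72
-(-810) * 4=3240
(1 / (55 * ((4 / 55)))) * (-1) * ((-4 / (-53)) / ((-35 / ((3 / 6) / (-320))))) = -1 / 1187200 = -0.00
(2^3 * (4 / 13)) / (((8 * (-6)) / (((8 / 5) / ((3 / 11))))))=-176 / 585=-0.30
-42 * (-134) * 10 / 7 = 8040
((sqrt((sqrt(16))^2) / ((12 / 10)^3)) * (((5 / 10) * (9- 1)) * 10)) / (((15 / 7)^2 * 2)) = 2450 / 243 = 10.08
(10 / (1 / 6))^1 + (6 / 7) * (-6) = 384 / 7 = 54.86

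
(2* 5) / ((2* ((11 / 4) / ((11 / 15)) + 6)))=20 / 39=0.51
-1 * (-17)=17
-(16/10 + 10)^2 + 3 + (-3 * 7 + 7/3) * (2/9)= -91603/675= -135.71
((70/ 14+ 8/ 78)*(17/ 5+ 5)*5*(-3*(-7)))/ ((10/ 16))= 468048/ 65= 7200.74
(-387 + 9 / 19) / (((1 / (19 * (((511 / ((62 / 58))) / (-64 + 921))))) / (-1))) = 108830736 / 26567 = 4096.46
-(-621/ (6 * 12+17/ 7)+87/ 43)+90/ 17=4423368/ 380851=11.61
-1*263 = -263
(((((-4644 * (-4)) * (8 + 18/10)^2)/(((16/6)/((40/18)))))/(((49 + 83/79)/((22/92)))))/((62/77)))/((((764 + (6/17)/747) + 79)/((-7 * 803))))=-493121826609888861/8383416350035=-58821.11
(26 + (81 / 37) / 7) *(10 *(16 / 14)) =545200 / 1813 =300.72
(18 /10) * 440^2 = 348480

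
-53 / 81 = -0.65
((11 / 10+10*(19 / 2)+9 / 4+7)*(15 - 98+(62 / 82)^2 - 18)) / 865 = -17785187 / 1454065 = -12.23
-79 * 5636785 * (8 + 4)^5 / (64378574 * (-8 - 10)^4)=-14249792480 / 869110749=-16.40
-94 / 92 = -1.02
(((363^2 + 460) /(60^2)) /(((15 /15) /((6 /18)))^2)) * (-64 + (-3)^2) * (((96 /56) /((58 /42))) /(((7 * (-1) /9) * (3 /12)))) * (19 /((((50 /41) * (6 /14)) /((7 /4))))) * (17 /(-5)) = -134835365819 /435000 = -309966.36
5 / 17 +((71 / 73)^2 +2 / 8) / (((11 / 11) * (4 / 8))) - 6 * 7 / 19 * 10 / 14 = 3811169 / 3442534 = 1.11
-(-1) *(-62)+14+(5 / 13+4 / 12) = -1844 / 39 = -47.28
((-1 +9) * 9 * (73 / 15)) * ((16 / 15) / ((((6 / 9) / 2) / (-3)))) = -84096 / 25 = -3363.84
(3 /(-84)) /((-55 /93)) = 93 /1540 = 0.06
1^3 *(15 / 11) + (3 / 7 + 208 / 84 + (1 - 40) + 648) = 141665 / 231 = 613.27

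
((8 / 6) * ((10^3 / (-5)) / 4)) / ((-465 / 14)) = 560 / 279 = 2.01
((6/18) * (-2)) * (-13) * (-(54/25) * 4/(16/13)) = -1521/25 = -60.84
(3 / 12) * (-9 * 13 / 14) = -117 / 56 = -2.09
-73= -73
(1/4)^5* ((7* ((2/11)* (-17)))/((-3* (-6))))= -119/101376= -0.00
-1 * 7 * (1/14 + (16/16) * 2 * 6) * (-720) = 60840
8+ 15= 23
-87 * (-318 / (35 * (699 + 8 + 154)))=9222 / 10045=0.92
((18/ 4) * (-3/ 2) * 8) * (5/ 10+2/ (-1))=81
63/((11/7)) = 441/11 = 40.09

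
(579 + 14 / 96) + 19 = 28711 / 48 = 598.15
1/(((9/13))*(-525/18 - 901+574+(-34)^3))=-26/713883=-0.00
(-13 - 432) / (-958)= 445 / 958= 0.46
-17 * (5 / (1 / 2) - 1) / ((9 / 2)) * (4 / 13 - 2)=748 / 13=57.54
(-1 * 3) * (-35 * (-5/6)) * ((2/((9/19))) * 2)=-6650/9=-738.89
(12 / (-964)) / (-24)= 1 / 1928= 0.00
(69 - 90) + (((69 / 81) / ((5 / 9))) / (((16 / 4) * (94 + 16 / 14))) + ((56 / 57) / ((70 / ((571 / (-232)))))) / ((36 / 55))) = -77241739 / 3669660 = -21.05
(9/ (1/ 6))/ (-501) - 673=-112409/ 167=-673.11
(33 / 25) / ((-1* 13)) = -33 / 325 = -0.10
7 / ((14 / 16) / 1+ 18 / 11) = 616 / 221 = 2.79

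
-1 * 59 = -59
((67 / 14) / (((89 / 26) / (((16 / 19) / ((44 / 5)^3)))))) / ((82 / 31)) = 3375125 / 5167655416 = 0.00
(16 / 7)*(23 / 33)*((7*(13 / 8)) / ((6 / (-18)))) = -598 / 11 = -54.36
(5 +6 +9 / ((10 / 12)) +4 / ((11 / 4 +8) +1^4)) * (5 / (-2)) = -5203 / 94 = -55.35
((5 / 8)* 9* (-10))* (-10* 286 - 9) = 161381.25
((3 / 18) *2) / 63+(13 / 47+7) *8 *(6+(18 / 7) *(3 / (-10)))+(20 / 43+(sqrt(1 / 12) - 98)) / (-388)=112867059617 / 370509930 - sqrt(3) / 2328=304.63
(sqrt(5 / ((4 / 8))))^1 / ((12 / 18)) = 3 *sqrt(10) / 2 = 4.74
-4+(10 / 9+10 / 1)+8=136 / 9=15.11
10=10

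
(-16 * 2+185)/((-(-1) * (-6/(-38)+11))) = 2907/212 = 13.71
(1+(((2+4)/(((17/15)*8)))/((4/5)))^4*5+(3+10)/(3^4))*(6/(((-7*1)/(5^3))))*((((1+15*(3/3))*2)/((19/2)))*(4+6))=-970307584493125/76780521216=-12637.42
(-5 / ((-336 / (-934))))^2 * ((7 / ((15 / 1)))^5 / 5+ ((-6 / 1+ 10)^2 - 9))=207145075891 / 153090000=1353.09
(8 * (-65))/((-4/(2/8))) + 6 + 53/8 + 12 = 457/8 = 57.12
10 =10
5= 5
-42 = -42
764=764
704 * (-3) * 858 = -1812096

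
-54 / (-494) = 27 / 247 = 0.11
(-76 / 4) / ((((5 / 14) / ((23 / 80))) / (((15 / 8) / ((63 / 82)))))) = -17917 / 480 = -37.33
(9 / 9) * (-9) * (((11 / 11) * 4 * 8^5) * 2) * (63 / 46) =-74317824 / 23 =-3231209.74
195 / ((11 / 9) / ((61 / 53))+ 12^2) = 107055 / 79639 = 1.34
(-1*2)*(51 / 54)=-17 / 9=-1.89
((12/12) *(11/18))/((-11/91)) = -91/18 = -5.06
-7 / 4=-1.75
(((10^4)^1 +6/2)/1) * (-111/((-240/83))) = 30719213/80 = 383990.16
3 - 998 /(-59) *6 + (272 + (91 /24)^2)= 13283267 /33984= 390.87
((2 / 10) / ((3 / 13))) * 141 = 611 / 5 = 122.20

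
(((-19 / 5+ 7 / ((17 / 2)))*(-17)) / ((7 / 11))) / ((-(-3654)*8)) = 2783 / 1023120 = 0.00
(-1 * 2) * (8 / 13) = -16 / 13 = -1.23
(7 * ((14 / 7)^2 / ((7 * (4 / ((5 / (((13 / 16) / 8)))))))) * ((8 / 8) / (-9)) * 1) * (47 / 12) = -7520 / 351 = -21.42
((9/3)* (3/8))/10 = 9/80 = 0.11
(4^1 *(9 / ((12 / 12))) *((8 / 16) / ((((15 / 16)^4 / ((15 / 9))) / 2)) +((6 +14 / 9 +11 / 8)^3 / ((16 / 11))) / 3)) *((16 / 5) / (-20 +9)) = -370372435333 / 213840000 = -1732.01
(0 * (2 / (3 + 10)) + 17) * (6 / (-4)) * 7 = -357 / 2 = -178.50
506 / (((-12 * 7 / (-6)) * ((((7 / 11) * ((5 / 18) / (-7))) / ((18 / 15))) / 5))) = -300564 / 35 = -8587.54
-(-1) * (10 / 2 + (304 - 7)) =302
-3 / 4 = -0.75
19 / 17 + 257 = 4388 / 17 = 258.12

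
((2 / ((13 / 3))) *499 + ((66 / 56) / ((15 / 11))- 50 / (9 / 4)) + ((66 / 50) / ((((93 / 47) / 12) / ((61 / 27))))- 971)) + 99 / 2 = -1763175943 / 2538900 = -694.46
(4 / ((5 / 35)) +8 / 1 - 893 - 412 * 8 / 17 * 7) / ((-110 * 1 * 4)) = 37641 / 7480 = 5.03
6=6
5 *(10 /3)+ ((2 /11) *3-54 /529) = 298690 /17457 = 17.11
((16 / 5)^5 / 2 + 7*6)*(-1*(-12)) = 7866456 / 3125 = 2517.27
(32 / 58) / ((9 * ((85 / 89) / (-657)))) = -103952 / 2465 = -42.17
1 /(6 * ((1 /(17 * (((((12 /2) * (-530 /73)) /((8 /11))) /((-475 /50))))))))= 49555 /2774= 17.86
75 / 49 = 1.53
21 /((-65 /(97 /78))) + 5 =7771 /1690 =4.60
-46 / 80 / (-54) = 23 / 2160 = 0.01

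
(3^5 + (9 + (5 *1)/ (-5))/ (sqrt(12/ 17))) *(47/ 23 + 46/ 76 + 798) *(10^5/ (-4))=-2125542262500/ 437- 34988350000 *sqrt(51)/ 1311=-5054533626.89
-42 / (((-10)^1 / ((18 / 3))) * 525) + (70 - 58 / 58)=8631 / 125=69.05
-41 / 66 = -0.62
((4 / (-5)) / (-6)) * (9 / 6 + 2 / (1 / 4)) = 19 / 15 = 1.27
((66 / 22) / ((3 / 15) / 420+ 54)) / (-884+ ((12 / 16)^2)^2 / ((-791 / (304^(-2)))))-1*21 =-7879222333021976601 / 375199940645016821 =-21.00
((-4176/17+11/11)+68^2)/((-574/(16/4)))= -30.52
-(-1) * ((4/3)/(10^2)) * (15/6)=1/30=0.03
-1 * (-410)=410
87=87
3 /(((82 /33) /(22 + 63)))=8415 /82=102.62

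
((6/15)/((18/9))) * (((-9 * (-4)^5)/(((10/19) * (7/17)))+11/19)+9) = 28285666/3325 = 8506.97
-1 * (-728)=728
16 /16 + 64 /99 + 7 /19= 3790 /1881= 2.01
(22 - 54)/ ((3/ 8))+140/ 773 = -197468/ 2319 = -85.15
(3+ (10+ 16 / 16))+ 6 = 20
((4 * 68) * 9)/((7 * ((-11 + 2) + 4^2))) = 2448/49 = 49.96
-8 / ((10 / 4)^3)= -64 / 125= -0.51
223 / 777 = 0.29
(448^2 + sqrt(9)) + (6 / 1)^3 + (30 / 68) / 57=129796263 / 646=200923.01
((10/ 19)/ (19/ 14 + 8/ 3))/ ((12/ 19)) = 35/ 169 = 0.21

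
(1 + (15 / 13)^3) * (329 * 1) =1833188 / 2197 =834.41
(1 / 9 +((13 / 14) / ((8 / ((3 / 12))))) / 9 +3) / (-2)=-12557 / 8064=-1.56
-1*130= -130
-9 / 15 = -3 / 5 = -0.60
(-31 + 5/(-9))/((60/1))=-71/135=-0.53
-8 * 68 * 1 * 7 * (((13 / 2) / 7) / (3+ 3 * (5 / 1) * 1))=-1768 / 9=-196.44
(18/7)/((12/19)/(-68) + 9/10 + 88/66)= 174420/150857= 1.16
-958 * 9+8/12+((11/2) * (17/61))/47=-148303615/17202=-8621.30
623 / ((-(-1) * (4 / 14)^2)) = 30527 / 4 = 7631.75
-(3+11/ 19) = -68/ 19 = -3.58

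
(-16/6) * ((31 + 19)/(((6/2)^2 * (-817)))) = 400/22059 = 0.02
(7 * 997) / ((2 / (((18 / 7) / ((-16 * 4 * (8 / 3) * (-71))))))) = 26919 / 36352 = 0.74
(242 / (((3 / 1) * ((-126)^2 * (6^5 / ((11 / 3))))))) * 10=0.00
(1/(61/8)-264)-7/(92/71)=-1511149/5612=-269.27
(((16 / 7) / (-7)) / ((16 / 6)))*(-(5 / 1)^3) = 750 / 49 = 15.31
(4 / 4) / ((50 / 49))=49 / 50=0.98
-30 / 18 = -5 / 3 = -1.67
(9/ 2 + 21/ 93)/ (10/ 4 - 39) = -293/ 2263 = -0.13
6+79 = 85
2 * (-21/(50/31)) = -651/25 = -26.04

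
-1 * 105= -105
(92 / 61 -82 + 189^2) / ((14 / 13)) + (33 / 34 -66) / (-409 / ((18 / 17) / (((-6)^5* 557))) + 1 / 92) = 73954566451178965151 / 2234630853623350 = 33094.76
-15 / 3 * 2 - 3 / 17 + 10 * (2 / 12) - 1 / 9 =-8.62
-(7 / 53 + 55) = -2922 / 53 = -55.13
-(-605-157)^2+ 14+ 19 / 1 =-580611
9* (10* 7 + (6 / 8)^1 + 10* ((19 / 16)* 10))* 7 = 11938.50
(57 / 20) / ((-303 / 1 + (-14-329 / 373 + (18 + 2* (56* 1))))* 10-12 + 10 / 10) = -21261 / 14098060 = -0.00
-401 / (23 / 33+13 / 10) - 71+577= 201124 / 659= 305.20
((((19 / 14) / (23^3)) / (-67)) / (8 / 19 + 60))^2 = 130321 / 171655004279777241664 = 0.00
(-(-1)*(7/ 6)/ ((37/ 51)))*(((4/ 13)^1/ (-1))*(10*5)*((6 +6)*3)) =-428400/ 481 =-890.64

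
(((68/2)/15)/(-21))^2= 1156/99225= 0.01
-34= -34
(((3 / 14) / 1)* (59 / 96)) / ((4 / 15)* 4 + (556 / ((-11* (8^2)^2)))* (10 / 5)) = 0.13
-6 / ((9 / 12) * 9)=-0.89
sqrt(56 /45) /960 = 0.00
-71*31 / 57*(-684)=26412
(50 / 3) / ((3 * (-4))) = -25 / 18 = -1.39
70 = 70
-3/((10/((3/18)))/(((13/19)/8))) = -0.00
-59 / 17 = -3.47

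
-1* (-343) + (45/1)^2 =2368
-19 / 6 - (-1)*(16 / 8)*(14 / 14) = -7 / 6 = -1.17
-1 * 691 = -691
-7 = -7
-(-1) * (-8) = -8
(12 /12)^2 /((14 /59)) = 4.21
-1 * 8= -8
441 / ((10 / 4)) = 882 / 5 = 176.40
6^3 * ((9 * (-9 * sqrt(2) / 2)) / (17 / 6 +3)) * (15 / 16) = -19683 * sqrt(2) / 14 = -1988.28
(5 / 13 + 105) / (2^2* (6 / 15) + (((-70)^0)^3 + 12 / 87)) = 198650 / 5161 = 38.49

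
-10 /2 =-5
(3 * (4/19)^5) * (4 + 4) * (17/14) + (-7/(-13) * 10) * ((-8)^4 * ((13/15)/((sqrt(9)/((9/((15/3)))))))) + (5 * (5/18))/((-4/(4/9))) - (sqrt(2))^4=160957848171319/14039481330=11464.66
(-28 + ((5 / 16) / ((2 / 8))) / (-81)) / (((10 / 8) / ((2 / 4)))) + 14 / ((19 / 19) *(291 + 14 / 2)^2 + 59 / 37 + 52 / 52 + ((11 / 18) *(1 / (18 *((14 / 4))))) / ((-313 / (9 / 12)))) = -14114948415010109 / 1259586764002170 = -11.21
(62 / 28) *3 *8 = 372 / 7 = 53.14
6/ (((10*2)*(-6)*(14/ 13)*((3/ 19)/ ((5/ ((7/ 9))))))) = -741/ 392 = -1.89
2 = 2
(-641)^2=410881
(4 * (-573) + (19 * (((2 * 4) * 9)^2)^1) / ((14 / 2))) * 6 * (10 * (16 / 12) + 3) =1154328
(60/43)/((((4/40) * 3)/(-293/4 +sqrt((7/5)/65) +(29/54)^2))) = -10637800/31347 +40 * sqrt(91)/559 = -338.67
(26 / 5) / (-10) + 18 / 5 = 77 / 25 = 3.08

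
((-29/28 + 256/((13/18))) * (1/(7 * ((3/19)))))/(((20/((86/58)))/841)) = 3048033371/152880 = 19937.42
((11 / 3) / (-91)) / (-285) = 11 / 77805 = 0.00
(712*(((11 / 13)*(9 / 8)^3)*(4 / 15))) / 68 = 237897 / 70720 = 3.36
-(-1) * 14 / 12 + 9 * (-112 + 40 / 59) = -354259 / 354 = -1000.73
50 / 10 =5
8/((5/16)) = 128/5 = 25.60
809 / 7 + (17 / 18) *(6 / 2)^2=1737 / 14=124.07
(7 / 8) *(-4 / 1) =-7 / 2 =-3.50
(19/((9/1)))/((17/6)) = 38/51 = 0.75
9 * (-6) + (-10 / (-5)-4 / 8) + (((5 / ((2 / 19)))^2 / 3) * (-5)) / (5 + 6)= -52055 / 132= -394.36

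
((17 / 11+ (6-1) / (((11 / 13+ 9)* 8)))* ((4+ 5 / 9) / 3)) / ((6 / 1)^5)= 247681 / 788299776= 0.00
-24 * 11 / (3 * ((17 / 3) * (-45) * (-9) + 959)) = -44 / 1627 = -0.03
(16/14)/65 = 8/455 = 0.02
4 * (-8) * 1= -32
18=18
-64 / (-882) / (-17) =-32 / 7497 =-0.00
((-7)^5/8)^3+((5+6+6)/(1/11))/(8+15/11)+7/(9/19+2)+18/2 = -22982945190813199/2478592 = -9272581042.31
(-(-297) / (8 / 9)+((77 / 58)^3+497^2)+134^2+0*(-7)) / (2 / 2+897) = 295.44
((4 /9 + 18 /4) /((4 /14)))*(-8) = -1246 /9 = -138.44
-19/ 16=-1.19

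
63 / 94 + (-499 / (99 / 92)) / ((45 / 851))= -3672083887 / 418770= -8768.74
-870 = -870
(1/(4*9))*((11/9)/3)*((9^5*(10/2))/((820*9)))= 297/656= 0.45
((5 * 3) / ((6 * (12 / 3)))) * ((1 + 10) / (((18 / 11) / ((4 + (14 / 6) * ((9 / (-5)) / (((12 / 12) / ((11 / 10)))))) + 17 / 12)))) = 28919 / 8640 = 3.35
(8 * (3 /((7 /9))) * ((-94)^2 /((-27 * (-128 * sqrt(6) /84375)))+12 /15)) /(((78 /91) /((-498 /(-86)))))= 35856 /215+5156634375 * sqrt(6) /688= 18359357.19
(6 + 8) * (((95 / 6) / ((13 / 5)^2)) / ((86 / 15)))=83125 / 14534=5.72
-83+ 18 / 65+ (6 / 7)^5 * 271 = 46603001 / 1092455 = 42.66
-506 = -506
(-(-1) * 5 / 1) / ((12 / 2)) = 0.83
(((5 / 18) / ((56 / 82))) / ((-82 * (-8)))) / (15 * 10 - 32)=0.00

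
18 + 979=997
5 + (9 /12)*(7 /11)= 241 /44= 5.48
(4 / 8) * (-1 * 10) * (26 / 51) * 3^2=-390 / 17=-22.94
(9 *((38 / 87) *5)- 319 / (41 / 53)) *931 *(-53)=23039875019 / 1189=19377523.14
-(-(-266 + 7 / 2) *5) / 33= -875 / 22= -39.77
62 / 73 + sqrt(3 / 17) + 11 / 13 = sqrt(51) / 17 + 1609 / 949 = 2.12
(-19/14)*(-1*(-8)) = -76/7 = -10.86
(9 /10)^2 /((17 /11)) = 891 /1700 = 0.52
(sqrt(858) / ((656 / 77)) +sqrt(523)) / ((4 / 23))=1771 * sqrt(858) / 2624 +23 * sqrt(523) / 4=151.27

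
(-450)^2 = 202500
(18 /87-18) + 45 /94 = -47199 /2726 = -17.31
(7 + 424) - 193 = 238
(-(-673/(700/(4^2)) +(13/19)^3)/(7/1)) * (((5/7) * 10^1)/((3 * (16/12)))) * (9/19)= 162719577/89400206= 1.82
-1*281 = -281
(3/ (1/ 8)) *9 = 216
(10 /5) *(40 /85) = 16 /17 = 0.94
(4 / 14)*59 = 118 / 7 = 16.86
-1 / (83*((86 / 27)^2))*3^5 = -177147 / 613868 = -0.29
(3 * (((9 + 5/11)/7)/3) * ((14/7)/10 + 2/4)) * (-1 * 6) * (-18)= 5616/55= 102.11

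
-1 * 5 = -5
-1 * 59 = -59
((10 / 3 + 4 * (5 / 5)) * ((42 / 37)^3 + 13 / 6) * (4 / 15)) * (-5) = -48532748 / 1367631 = -35.49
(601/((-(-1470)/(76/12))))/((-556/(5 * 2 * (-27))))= 34257/27244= 1.26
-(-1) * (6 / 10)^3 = 27 / 125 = 0.22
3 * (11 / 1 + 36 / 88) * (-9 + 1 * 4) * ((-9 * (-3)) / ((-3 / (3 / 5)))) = 20331 / 22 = 924.14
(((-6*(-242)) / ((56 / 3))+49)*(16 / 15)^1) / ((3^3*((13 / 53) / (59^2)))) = 523960120 / 7371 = 71083.99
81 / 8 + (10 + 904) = 7393 / 8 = 924.12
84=84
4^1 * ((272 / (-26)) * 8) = -4352 / 13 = -334.77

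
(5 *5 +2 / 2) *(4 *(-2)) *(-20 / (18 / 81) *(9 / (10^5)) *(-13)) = -13689 / 625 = -21.90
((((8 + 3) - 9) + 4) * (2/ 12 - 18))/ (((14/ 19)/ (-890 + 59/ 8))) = 14355013/ 112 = 128169.76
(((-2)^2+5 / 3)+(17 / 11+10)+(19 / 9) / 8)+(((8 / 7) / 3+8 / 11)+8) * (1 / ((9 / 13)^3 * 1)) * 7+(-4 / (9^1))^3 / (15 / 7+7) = 40341419 / 192456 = 209.61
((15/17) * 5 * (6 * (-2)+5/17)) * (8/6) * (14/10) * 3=-83580/289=-289.20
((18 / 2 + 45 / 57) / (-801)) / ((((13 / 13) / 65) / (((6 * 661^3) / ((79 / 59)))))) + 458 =-137338164372978 / 133589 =-1028064918.32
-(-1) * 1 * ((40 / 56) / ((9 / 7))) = 5 / 9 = 0.56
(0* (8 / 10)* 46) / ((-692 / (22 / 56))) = 0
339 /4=84.75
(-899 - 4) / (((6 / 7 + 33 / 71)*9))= -149597 / 1971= -75.90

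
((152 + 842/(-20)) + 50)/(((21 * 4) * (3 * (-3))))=-533/2520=-0.21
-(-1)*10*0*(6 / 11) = 0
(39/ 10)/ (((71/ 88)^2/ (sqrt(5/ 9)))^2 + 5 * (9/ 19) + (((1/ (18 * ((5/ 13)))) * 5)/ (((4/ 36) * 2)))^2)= 22218713088/ 78014224331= 0.28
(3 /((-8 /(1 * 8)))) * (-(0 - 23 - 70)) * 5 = -1395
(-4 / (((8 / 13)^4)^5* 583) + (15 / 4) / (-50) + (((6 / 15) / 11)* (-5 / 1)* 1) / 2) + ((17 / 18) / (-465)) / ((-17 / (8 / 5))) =-398261564650707307578447437 / 3516201622028173285785600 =-113.26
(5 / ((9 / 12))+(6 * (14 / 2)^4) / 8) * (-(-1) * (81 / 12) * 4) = 195201 / 4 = 48800.25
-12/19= -0.63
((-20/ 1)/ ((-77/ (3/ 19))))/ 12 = 5/ 1463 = 0.00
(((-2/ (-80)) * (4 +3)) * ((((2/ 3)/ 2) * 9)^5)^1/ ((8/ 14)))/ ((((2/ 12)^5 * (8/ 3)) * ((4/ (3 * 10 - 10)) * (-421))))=-2577.26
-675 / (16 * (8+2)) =-135 / 32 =-4.22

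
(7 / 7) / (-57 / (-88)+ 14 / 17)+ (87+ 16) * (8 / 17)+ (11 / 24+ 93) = 128063675 / 898008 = 142.61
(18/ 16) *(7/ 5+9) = 117/ 10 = 11.70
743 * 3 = 2229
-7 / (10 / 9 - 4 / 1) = 63 / 26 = 2.42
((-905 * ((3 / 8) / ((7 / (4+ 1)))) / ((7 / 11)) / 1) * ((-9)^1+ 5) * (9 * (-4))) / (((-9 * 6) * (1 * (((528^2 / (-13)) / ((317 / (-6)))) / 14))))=18647525 / 532224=35.04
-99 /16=-6.19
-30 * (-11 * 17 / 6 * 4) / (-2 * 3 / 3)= -1870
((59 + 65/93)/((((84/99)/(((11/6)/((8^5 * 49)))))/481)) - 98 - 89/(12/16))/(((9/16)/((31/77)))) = -37739000351/243403776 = -155.05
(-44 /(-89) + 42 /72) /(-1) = -1151 /1068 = -1.08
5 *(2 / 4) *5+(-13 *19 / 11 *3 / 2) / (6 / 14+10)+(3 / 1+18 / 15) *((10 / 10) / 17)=649603 / 68255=9.52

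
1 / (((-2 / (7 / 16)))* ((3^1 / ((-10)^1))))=35 / 48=0.73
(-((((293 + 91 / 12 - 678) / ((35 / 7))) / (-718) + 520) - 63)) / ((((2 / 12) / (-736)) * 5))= 403715.25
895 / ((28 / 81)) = 72495 / 28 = 2589.11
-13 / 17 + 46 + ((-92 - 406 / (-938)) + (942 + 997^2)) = 994904.67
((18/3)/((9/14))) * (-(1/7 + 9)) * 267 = -22784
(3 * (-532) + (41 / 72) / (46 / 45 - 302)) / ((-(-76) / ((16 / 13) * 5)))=-129.23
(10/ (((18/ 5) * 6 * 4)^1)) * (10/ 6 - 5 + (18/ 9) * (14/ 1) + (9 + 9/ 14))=36025/ 9072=3.97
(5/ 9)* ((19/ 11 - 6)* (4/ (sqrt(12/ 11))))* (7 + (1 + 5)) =-6110* sqrt(33)/ 297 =-118.18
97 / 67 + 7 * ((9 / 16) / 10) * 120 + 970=273011 / 268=1018.70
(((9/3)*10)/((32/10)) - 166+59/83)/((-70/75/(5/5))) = 1552905/9296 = 167.05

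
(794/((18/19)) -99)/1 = 6652/9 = 739.11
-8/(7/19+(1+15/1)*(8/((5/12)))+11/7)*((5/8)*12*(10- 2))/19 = -0.08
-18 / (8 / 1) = -9 / 4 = -2.25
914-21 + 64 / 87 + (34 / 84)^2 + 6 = 46035257 / 51156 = 899.90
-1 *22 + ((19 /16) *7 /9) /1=-3035 /144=-21.08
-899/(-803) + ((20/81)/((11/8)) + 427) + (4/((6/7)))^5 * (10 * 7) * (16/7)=69183201100/195129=354551.10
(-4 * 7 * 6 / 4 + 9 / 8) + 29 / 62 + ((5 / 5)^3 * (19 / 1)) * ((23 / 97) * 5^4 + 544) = 315405779 / 24056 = 13111.31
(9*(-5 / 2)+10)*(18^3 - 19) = -145325 / 2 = -72662.50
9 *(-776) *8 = -55872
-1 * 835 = -835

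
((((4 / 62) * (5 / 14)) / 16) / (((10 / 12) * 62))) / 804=1 / 28845376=0.00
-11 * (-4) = 44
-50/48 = -25/24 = -1.04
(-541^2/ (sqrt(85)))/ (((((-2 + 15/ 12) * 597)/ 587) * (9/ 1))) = 687214988 * sqrt(85)/ 1370115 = 4624.29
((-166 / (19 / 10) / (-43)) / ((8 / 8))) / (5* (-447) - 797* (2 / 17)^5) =-2356962620 / 2592672619483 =-0.00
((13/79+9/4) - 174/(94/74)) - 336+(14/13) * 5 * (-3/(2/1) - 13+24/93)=-3275495117/5985356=-547.25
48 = 48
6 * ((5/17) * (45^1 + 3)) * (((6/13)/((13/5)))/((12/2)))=7200/2873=2.51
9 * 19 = 171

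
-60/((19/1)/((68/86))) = -2040/817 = -2.50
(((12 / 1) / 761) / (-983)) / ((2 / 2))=-12 / 748063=-0.00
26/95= 0.27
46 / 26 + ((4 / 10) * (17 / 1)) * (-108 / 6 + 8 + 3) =-2979 / 65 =-45.83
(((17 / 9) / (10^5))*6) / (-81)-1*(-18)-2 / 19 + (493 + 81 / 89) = 10515363271253 / 20545650000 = 511.80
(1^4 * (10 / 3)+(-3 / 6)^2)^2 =12.84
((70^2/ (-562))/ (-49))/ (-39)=-50/ 10959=-0.00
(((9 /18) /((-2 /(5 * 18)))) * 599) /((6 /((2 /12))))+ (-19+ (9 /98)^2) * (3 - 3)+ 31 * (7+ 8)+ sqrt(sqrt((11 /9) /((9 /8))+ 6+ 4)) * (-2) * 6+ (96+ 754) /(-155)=21115 /248 - 4 * 898^(1 /4)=63.24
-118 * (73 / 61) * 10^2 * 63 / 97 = -9171.57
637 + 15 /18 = 3827 /6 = 637.83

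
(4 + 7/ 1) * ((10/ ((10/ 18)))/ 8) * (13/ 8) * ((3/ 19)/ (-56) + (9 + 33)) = 57509595/ 34048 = 1689.07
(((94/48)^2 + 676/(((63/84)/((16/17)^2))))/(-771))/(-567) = 133545409/72770902848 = 0.00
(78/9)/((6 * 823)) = 13/7407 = 0.00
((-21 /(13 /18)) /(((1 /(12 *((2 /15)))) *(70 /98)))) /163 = -21168 /52975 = -0.40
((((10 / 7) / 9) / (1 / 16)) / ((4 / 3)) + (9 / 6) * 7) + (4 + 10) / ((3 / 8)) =2089 / 42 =49.74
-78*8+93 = -531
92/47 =1.96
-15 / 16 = -0.94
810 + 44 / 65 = 52694 / 65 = 810.68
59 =59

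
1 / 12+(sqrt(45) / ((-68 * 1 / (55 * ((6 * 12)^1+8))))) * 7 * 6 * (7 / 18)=1 / 12 - 53900 * sqrt(5) / 17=-7089.57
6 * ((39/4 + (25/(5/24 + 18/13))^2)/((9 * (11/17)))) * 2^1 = 1433628989/2717099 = 527.63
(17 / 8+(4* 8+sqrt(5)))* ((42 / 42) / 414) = 0.09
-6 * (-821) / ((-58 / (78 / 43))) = -192114 / 1247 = -154.06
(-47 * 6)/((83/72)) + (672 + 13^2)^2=58684019/83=707036.37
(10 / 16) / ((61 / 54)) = 135 / 244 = 0.55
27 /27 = 1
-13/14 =-0.93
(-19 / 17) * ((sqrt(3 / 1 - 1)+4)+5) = -171 / 17 - 19 * sqrt(2) / 17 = -11.64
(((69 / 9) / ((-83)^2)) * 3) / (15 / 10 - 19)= -46 / 241115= -0.00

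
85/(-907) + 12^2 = 130523/907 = 143.91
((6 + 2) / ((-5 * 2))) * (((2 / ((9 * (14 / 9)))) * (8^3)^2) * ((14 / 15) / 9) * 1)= -2097152 / 675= -3106.89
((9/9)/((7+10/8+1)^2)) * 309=4944/1369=3.61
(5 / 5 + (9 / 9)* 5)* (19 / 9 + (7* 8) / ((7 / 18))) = 2630 / 3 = 876.67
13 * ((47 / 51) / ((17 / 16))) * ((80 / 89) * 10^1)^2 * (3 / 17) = 6256640000 / 38915873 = 160.77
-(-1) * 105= 105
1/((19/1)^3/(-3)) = -3/6859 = -0.00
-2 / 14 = -1 / 7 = -0.14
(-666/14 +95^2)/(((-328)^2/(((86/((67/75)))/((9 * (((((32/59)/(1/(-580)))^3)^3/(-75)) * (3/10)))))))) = 11704599639572144047717/1582353540560116214230081590901258321920000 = 0.00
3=3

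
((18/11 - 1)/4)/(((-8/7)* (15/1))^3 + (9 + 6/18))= -7203/227673424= -0.00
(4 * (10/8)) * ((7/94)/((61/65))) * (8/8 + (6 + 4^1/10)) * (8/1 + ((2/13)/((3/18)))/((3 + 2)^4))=8419054/358375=23.49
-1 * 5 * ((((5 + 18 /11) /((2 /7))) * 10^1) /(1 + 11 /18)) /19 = -229950 /6061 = -37.94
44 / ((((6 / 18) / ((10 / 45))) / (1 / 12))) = 22 / 9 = 2.44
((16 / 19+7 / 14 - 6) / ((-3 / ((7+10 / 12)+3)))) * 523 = 2005705 / 228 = 8796.95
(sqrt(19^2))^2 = 361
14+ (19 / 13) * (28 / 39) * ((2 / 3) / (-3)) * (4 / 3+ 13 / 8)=182203 / 13689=13.31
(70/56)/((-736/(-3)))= 0.01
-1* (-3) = 3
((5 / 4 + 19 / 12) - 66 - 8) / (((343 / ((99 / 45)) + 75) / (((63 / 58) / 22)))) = -8967 / 589280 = -0.02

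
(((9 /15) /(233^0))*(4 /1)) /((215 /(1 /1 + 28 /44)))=216 /11825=0.02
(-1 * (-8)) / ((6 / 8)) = 32 / 3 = 10.67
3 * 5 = 15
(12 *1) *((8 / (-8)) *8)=-96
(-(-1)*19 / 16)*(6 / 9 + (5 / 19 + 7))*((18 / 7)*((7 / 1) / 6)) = 113 / 4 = 28.25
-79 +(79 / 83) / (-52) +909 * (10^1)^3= 3922902957 / 4316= 908920.98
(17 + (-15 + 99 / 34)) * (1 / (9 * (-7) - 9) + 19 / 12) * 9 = 18871 / 272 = 69.38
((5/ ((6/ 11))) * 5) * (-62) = -8525/ 3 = -2841.67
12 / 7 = 1.71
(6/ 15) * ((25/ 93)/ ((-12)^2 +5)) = 10/ 13857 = 0.00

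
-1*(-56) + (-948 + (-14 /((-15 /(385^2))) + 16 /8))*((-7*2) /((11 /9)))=-1573768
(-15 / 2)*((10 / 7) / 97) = -75 / 679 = -0.11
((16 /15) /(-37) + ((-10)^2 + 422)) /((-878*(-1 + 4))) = -144847 /730935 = -0.20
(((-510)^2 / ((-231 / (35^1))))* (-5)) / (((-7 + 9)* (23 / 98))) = 419792.49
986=986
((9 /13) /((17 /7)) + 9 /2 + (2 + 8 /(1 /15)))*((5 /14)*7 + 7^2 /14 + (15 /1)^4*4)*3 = 17022350601 /221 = 77024210.86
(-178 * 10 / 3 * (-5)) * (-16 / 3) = -142400 / 9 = -15822.22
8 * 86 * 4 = 2752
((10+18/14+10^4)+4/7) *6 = 420498/7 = 60071.14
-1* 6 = -6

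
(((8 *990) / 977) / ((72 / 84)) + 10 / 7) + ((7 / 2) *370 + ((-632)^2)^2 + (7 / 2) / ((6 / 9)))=4364363467131695 / 27356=159539533087.14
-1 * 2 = -2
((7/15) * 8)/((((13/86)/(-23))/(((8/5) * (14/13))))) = -978.78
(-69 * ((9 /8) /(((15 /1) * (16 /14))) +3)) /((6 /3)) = -67689 /640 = -105.76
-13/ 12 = -1.08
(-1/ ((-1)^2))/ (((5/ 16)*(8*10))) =-1/ 25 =-0.04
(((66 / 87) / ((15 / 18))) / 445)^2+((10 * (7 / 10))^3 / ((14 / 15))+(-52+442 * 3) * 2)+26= 24493727136723 / 8326951250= 2941.50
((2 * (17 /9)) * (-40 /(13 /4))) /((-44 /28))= 29.59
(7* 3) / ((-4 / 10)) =-105 / 2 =-52.50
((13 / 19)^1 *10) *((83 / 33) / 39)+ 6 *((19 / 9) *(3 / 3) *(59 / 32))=716147 / 30096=23.80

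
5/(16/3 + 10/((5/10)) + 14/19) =285/1486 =0.19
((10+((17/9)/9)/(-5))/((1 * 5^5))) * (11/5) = 44363/6328125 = 0.01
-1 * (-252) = 252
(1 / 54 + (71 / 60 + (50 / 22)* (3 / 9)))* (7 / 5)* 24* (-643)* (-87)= 3038454062 / 825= 3682974.62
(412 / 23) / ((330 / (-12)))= -824 / 1265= -0.65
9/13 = 0.69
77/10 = 7.70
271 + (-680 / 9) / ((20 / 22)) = 1691 / 9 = 187.89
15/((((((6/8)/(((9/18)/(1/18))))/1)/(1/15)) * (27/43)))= 19.11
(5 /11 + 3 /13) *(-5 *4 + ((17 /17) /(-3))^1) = -5978 /429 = -13.93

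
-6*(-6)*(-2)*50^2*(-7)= 1260000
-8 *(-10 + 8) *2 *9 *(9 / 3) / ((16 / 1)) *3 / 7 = 162 / 7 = 23.14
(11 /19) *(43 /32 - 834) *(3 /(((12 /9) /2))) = -2637855 /1216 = -2169.29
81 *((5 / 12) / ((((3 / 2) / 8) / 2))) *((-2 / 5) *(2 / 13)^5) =-4608 / 371293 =-0.01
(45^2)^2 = 4100625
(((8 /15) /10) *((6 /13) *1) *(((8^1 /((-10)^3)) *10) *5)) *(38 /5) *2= -1216 /8125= -0.15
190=190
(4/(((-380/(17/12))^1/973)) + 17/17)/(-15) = 15401/17100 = 0.90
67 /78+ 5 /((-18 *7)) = 671 /819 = 0.82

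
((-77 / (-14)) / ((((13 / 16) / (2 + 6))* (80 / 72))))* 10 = 487.38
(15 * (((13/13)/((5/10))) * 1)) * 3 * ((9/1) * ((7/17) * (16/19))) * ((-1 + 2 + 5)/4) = 136080/323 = 421.30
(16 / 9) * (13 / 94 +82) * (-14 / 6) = -432376 / 1269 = -340.72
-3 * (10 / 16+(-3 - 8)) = 249 / 8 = 31.12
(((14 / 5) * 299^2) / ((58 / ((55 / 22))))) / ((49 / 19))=1698619 / 406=4183.79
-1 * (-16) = 16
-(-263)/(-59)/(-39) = 263/2301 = 0.11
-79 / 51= -1.55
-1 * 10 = -10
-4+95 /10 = 11 /2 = 5.50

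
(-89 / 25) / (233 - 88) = -89 / 3625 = -0.02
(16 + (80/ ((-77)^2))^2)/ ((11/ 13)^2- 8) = -95054904464/ 43273393471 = -2.20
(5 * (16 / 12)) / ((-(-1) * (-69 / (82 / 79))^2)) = 134480 / 89140203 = 0.00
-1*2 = -2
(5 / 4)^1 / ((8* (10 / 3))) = 3 / 64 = 0.05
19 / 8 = 2.38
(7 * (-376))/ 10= -1316/ 5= -263.20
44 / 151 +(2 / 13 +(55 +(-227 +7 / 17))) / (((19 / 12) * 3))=-22698992 / 634049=-35.80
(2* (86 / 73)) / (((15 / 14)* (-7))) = -344 / 1095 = -0.31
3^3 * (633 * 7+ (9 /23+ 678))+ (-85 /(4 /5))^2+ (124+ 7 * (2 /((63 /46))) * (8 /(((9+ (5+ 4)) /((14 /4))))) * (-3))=1483632829 /9936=149318.92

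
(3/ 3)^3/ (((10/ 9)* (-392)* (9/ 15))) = -3/ 784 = -0.00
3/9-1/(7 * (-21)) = 50/147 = 0.34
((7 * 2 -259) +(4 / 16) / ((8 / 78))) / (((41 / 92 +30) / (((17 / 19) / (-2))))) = 1517471 / 425752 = 3.56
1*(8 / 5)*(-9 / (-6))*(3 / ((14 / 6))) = 108 / 35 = 3.09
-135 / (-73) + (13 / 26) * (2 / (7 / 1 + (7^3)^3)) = 5447737963 / 2945813822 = 1.85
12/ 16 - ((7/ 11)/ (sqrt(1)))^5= 415925/ 644204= 0.65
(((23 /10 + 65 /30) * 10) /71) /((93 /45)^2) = 0.15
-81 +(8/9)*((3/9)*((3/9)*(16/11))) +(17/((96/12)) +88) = 66067/7128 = 9.27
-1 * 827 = -827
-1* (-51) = 51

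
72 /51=24 /17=1.41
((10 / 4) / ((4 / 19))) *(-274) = -13015 / 4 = -3253.75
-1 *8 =-8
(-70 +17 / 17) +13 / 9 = -608 / 9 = -67.56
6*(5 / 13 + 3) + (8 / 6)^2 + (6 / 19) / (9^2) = 147314 / 6669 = 22.09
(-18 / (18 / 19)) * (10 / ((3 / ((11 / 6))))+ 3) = -1558 / 9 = -173.11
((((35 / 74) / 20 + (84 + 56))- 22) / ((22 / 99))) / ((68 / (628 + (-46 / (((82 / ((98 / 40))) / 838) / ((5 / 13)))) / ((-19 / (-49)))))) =-192698017875 / 47961472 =-4017.77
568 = 568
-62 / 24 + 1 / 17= -2.52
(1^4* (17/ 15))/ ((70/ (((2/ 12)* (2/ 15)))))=17/ 47250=0.00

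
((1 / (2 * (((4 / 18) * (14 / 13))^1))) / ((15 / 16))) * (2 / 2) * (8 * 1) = 624 / 35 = 17.83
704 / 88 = 8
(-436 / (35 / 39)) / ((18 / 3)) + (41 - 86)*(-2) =316 / 35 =9.03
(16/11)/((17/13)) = 208/187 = 1.11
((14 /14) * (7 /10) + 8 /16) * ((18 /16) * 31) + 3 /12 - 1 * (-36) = 781 /10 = 78.10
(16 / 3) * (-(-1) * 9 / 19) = 48 / 19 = 2.53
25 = 25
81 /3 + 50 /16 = 241 /8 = 30.12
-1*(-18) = 18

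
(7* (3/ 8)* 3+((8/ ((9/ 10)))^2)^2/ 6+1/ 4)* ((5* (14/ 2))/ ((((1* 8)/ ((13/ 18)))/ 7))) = 525905273075/ 22674816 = 23193.36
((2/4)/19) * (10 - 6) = 2/19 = 0.11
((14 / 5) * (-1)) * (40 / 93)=-112 / 93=-1.20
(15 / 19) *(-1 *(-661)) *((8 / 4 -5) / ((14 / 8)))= -118980 / 133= -894.59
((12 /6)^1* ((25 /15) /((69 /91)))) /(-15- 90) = -26 /621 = -0.04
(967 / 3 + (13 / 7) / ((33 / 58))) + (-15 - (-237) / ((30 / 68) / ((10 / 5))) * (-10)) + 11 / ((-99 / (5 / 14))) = -14460751 / 1386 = -10433.44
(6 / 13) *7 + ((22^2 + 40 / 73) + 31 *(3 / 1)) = 551159 / 949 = 580.78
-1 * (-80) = 80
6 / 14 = 3 / 7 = 0.43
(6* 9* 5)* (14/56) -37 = 61/2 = 30.50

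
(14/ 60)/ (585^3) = 7/ 6006048750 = 0.00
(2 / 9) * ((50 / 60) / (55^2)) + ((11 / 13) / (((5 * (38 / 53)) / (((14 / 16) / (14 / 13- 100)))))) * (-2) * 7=0.03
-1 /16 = -0.06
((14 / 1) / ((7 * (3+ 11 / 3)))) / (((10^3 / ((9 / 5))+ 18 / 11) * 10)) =297 / 5516200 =0.00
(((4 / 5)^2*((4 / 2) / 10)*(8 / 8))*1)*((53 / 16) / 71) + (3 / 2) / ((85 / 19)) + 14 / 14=404727 / 301750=1.34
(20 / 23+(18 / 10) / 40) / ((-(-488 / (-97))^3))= -3839615311 / 534585651200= -0.01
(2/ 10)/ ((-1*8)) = -1/ 40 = -0.02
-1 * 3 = -3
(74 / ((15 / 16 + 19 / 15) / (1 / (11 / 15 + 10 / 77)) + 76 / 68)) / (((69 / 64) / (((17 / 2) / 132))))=479046400 / 327354883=1.46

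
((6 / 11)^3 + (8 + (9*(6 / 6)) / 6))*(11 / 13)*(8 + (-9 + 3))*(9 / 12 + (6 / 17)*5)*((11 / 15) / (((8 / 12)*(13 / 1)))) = 258723 / 74360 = 3.48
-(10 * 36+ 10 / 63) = -22690 / 63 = -360.16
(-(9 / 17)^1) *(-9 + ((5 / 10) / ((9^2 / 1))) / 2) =2915 / 612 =4.76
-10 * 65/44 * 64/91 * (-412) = 329600/77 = 4280.52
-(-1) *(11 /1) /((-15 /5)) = -11 /3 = -3.67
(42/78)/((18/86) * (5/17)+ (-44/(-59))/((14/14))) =301903/452647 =0.67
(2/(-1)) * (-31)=62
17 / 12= 1.42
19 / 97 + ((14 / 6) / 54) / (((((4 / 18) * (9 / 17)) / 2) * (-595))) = 15293 / 78570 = 0.19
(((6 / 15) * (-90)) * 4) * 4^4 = -36864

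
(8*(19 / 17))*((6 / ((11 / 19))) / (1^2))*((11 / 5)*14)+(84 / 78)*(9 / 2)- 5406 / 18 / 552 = 2858.33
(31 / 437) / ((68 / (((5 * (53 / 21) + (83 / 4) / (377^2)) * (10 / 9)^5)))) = 29190081081250 / 1309317283253889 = 0.02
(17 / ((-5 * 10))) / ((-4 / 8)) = 17 / 25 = 0.68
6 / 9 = 2 / 3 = 0.67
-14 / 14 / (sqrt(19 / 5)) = -sqrt(95) / 19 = -0.51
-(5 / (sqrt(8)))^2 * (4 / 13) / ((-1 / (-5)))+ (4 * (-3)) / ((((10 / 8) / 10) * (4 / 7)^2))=-7769 / 26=-298.81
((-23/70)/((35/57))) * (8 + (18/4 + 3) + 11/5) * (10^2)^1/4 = -232047/980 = -236.78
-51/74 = -0.69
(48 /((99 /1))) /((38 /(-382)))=-3056 /627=-4.87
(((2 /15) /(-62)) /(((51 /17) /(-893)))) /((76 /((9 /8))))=47 /4960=0.01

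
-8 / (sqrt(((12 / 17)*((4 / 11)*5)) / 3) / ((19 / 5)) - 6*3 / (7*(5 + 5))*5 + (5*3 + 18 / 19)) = -3879876 / 7109695 + 7448*sqrt(935) / 35548475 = -0.54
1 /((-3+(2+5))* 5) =1 /20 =0.05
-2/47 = -0.04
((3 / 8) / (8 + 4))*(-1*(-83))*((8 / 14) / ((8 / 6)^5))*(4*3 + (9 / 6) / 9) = 490779 / 114688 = 4.28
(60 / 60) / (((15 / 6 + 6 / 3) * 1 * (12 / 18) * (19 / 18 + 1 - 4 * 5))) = -6 / 323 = -0.02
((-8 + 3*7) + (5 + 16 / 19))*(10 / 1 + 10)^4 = 57280000 / 19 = 3014736.84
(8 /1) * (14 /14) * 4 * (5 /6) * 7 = 560 /3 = 186.67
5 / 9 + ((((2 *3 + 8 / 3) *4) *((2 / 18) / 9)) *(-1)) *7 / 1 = -593 / 243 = -2.44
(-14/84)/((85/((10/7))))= -1/357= -0.00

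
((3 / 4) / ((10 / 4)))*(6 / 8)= 9 / 40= 0.22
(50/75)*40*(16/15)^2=4096/135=30.34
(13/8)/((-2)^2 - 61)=-13/456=-0.03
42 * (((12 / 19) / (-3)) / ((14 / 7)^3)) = -21 / 19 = -1.11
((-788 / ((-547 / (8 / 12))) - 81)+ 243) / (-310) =-133709 / 254355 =-0.53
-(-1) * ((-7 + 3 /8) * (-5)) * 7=1855 /8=231.88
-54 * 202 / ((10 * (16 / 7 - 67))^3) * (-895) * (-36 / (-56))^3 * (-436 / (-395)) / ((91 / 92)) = -33041234637 / 3093921842375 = -0.01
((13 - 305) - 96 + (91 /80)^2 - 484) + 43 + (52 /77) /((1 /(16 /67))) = -27323543921 /33017600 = -827.54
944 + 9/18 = 944.50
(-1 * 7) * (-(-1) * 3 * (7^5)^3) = -99698791708803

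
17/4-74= -279/4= -69.75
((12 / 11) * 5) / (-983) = -60 / 10813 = -0.01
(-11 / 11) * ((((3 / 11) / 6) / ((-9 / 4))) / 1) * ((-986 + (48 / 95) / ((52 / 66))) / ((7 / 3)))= -2433836 / 285285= -8.53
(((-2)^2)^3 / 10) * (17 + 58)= 480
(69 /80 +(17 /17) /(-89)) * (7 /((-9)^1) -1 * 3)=-103037 /32040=-3.22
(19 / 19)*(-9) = -9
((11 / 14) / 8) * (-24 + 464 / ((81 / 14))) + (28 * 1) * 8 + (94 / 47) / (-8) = 229.27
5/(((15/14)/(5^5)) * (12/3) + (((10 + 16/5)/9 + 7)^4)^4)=229894292449951171875/32059561307037420850991583204288877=0.00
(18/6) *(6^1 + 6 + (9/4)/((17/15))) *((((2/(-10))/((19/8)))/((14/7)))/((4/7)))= -19971/6460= -3.09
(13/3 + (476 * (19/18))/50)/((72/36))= 1618/225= 7.19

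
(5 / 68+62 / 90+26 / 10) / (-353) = -10289 / 1080180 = -0.01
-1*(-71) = 71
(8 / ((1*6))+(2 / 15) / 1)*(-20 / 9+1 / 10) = -2101 / 675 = -3.11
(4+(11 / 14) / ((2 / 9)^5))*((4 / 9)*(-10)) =-3256655 / 504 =-6461.62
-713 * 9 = -6417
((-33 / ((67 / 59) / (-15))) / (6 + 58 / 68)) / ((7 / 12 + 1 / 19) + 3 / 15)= 1131985800 / 14877283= 76.09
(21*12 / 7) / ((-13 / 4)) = -144 / 13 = -11.08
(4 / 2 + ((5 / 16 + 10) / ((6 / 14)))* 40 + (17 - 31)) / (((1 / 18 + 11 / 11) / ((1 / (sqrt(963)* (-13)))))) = -5703* sqrt(107) / 26429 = -2.23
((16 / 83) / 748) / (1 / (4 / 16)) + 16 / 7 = 248343 / 108647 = 2.29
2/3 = 0.67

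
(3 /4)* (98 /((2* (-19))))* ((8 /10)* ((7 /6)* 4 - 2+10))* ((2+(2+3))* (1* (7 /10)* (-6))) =576.24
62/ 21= 2.95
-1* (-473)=473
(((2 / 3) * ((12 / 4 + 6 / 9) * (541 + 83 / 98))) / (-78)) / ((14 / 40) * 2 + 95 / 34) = -4513585 / 928746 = -4.86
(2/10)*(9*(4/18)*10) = 4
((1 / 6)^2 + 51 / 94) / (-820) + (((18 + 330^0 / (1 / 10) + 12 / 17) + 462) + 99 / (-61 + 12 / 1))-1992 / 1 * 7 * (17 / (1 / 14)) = -766989791127857 / 231147504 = -3318183.32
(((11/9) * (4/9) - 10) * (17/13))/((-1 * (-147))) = -0.08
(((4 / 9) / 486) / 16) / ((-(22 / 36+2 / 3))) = -1 / 22356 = -0.00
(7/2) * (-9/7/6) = -3/4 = -0.75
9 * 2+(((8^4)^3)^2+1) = 4722366482869645213715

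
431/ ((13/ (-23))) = -9913/ 13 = -762.54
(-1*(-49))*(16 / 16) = 49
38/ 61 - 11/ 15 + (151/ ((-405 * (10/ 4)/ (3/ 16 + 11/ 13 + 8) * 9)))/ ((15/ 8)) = -41236894/ 216786375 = -0.19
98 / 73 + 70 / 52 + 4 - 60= -101185 / 1898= -53.31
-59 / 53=-1.11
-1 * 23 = -23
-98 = -98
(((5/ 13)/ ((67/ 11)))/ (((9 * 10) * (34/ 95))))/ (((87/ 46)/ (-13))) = -24035/ 1783674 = -0.01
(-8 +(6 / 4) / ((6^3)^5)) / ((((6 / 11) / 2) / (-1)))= 27584185761781 / 940369969152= 29.33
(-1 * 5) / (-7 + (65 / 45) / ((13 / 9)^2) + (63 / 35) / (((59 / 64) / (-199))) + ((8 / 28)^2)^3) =2255919575 / 178155870558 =0.01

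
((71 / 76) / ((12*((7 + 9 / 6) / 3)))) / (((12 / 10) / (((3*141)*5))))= 250275 / 5168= 48.43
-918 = -918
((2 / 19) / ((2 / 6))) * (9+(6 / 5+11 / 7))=2472 / 665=3.72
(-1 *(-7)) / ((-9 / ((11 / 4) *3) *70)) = -11 / 120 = -0.09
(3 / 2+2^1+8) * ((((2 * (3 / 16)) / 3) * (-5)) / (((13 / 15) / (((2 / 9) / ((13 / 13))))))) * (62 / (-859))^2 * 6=-552575 / 9592453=-0.06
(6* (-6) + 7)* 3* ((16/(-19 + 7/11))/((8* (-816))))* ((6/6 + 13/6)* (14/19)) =-2233/82416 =-0.03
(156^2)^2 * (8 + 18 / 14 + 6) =63369775872 / 7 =9052825124.57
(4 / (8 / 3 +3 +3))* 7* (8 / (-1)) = -336 / 13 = -25.85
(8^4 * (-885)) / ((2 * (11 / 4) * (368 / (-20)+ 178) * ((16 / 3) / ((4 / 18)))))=-172.07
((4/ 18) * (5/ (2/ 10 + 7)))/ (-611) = -25/ 98982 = -0.00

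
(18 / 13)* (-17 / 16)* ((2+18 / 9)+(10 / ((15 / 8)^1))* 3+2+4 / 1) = -153 / 4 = -38.25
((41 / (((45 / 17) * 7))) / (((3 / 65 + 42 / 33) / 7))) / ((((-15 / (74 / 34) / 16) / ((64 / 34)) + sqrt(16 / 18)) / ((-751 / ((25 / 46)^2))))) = -120555239158841344 * sqrt(2) / 5066008243125 - 2758693843716096 / 337733882875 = -41822.13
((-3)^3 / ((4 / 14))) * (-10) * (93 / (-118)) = -744.79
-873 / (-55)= 873 / 55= 15.87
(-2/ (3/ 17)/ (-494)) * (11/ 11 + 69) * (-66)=-26180/ 247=-105.99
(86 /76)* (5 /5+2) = 129 /38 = 3.39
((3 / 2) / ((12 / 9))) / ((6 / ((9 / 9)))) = 3 / 16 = 0.19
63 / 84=3 / 4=0.75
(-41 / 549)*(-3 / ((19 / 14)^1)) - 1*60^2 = -12516626 / 3477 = -3599.83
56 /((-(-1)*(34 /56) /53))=83104 /17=4888.47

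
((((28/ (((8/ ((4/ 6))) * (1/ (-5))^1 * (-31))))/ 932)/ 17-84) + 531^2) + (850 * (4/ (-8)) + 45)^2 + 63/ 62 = 628117246577/ 1473492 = 426278.02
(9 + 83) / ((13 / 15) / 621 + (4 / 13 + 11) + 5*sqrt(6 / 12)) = 30513907541520 / 3384318097727 - 6745439551500*sqrt(2) / 3384318097727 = 6.20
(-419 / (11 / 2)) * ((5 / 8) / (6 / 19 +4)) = -39805 / 3608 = -11.03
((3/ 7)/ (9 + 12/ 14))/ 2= 1/ 46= 0.02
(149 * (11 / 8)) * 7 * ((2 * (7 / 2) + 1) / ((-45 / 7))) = -80311 / 45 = -1784.69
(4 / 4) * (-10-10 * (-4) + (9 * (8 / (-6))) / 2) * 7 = 168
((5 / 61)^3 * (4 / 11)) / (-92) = -125 / 57426193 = -0.00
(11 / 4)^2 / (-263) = -121 / 4208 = -0.03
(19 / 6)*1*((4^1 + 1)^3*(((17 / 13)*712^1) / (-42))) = -7186750 / 819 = -8775.03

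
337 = 337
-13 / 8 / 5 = -13 / 40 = -0.32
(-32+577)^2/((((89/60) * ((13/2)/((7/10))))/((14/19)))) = 349301400/21983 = 15889.61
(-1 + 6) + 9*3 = 32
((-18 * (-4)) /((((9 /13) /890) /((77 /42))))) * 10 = 5090800 /3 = 1696933.33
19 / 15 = 1.27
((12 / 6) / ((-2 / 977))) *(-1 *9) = 8793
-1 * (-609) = 609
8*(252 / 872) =252 / 109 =2.31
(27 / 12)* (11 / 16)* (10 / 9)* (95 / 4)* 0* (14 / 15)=0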